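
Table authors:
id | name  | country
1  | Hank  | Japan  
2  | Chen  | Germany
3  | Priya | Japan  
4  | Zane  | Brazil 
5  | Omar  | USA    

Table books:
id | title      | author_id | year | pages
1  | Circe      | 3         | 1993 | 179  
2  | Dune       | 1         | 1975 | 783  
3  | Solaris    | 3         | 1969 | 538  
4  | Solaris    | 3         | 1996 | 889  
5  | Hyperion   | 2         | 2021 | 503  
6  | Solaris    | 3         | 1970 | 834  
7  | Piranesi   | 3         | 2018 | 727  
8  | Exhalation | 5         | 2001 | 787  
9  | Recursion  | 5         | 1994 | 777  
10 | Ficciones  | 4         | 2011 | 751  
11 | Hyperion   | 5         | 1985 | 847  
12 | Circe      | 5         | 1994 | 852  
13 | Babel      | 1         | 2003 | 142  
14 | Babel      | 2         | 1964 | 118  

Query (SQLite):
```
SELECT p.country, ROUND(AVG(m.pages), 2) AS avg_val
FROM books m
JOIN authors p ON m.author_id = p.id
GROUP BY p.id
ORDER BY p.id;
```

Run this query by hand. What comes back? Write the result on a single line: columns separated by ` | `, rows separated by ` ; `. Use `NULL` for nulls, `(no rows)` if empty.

Join each books row to its authors via author_id.
Group joined rows by authors.id; compute ROUND(AVG(m.pages), 2) per group.
  1: ids {2, 13} → ROUND(AVG(m.pages), 2)=462.5
  2: ids {5, 14} → ROUND(AVG(m.pages), 2)=310.5
  3: ids {1, 3, 4, 6, 7} → ROUND(AVG(m.pages), 2)=633.4
  4: ids {10} → ROUND(AVG(m.pages), 2)=751
  5: ids {8, 9, 11, 12} → ROUND(AVG(m.pages), 2)=815.75

Japan | 462.5 ; Germany | 310.5 ; Japan | 633.4 ; Brazil | 751 ; USA | 815.75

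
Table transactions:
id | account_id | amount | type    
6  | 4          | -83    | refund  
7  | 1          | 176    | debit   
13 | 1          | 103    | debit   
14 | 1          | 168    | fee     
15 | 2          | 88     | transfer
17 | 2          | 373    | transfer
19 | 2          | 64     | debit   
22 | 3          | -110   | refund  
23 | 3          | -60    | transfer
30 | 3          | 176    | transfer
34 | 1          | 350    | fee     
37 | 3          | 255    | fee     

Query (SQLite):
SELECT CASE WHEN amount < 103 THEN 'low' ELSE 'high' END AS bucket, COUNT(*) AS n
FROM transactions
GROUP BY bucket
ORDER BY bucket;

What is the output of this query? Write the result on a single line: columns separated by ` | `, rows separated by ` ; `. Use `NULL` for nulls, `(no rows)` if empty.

Bucket rows by amount < 103 → 'low' else 'high'; count each bucket.

high | 7 ; low | 5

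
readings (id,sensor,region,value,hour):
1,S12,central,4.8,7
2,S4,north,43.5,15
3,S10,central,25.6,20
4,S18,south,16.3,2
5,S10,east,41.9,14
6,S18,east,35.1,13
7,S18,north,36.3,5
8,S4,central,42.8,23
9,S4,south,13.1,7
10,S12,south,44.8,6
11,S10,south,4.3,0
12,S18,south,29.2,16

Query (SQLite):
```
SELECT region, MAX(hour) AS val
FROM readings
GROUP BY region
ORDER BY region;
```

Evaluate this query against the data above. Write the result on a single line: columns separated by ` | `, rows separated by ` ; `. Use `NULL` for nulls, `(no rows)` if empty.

Partition readings by region; compute MAX(hour) within each group.
  central: ids {1, 3, 8} → MAX(hour)=23
  east: ids {5, 6} → MAX(hour)=14
  north: ids {2, 7} → MAX(hour)=15
  south: ids {4, 9, 10, 11, 12} → MAX(hour)=16

central | 23 ; east | 14 ; north | 15 ; south | 16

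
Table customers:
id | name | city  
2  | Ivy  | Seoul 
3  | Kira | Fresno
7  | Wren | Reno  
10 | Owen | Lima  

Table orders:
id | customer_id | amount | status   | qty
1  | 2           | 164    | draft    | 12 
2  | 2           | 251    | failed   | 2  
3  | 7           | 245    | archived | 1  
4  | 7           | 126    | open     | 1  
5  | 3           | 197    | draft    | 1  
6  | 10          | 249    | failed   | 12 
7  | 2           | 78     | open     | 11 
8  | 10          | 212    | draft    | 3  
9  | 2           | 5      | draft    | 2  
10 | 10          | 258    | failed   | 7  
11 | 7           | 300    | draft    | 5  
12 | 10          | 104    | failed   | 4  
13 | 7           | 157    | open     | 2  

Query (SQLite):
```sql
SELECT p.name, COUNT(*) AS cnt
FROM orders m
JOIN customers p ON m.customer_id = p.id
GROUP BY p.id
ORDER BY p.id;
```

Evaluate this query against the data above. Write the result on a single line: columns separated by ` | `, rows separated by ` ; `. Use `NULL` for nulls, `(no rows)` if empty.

Join each orders row to its customers via customer_id.
Group joined rows by customers.id; compute COUNT(*) per group.
  2: ids {1, 2, 7, 9} → COUNT(*)=4
  3: ids {5} → COUNT(*)=1
  7: ids {3, 4, 11, 13} → COUNT(*)=4
  10: ids {6, 8, 10, 12} → COUNT(*)=4

Ivy | 4 ; Kira | 1 ; Wren | 4 ; Owen | 4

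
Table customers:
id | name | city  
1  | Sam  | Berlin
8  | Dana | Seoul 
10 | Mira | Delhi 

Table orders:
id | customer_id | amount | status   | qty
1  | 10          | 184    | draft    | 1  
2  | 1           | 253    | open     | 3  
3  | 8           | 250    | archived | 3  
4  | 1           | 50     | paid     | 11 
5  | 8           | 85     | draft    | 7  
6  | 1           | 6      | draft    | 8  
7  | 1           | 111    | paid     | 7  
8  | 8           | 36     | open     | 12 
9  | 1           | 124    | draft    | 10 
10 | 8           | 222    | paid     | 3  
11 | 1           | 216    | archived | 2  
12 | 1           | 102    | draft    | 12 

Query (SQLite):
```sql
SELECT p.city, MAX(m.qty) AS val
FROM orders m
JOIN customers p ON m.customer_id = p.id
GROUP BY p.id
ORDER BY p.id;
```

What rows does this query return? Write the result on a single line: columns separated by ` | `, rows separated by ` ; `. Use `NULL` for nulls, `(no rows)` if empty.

Berlin | 12 ; Seoul | 12 ; Delhi | 1

Join each orders row to its customers via customer_id.
Group joined rows by customers.id; compute MAX(m.qty) per group.
  1: ids {2, 4, 6, 7, 9, 11, 12} → MAX(m.qty)=12
  8: ids {3, 5, 8, 10} → MAX(m.qty)=12
  10: ids {1} → MAX(m.qty)=1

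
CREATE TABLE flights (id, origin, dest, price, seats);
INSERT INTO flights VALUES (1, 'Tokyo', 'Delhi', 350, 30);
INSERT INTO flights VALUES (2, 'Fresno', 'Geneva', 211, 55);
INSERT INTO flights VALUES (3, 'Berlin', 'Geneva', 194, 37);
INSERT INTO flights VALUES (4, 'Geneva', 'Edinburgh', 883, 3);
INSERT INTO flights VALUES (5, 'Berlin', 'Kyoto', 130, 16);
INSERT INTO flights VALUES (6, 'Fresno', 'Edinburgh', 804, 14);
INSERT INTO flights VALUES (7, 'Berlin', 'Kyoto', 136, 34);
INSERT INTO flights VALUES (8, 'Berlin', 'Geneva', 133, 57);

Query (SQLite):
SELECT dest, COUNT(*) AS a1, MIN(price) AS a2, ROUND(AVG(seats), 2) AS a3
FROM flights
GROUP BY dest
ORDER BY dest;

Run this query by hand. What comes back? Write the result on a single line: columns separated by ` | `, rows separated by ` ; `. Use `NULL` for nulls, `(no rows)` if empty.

Group flights by dest.
Per group compute: COUNT(*), MIN(price), ROUND(AVG(seats), 2).
  Delhi: ids {1} → COUNT(*)=1, MIN(price)=350, ROUND(AVG(seats), 2)=30
  Edinburgh: ids {4, 6} → COUNT(*)=2, MIN(price)=804, ROUND(AVG(seats), 2)=8.5
  Geneva: ids {2, 3, 8} → COUNT(*)=3, MIN(price)=133, ROUND(AVG(seats), 2)=49.67
  Kyoto: ids {5, 7} → COUNT(*)=2, MIN(price)=130, ROUND(AVG(seats), 2)=25

Delhi | 1 | 350 | 30 ; Edinburgh | 2 | 804 | 8.5 ; Geneva | 3 | 133 | 49.67 ; Kyoto | 2 | 130 | 25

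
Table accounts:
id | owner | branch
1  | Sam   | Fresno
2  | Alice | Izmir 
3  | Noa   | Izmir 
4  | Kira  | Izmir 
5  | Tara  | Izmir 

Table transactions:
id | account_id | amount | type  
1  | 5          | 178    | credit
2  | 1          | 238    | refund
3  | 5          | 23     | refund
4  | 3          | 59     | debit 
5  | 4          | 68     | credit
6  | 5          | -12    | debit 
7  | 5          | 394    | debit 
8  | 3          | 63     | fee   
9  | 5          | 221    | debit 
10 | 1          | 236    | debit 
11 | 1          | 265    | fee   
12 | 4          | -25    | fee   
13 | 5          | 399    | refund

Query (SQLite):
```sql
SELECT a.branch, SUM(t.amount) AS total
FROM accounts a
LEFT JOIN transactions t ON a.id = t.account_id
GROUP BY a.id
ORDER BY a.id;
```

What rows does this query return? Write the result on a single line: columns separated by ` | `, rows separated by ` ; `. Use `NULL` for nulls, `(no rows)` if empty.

LEFT JOIN keeps every accounts row; unmatched ones get NULL for transactions columns.
Group by accounts.id and compute SUM(t.amount). SUM over an all-NULL group is NULL.
  1: ids {2, 10, 11} → SUM(t.amount)=739
  2: ids {—} → SUM(t.amount)=NULL
  3: ids {4, 8} → SUM(t.amount)=122
  4: ids {5, 12} → SUM(t.amount)=43
  5: ids {1, 3, 6, 7, 9, 13} → SUM(t.amount)=1203

Fresno | 739 ; Izmir | NULL ; Izmir | 122 ; Izmir | 43 ; Izmir | 1203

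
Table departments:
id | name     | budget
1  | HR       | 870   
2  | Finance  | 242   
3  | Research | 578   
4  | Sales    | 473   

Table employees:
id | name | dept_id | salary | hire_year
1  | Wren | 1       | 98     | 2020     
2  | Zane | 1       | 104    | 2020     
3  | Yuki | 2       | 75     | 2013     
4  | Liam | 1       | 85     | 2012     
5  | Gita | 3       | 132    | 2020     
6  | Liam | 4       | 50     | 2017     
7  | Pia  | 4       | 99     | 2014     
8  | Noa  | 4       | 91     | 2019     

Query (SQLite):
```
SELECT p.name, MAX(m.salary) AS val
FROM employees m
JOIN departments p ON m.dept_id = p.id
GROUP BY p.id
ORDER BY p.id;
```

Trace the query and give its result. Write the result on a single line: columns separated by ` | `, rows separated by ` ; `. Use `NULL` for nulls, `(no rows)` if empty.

HR | 104 ; Finance | 75 ; Research | 132 ; Sales | 99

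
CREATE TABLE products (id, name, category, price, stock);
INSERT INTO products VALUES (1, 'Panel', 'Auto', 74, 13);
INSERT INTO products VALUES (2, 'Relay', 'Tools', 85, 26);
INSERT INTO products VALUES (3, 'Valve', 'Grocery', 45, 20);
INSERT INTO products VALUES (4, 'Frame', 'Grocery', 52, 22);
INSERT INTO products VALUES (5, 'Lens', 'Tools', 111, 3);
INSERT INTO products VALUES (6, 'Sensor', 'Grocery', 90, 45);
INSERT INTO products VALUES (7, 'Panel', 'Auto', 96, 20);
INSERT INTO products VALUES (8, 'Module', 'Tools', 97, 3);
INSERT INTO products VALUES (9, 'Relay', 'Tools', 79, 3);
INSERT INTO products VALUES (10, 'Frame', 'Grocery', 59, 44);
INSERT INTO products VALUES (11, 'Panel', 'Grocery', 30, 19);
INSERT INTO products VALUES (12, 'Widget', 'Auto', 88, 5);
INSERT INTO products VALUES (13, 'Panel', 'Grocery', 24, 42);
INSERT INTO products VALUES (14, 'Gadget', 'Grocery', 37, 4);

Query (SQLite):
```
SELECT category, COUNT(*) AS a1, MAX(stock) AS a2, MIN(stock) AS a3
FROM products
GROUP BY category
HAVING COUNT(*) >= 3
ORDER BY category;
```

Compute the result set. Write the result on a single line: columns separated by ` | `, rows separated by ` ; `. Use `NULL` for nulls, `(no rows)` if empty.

Auto | 3 | 20 | 5 ; Grocery | 7 | 45 | 4 ; Tools | 4 | 26 | 3

Group products by category.
Per group compute: COUNT(*), MAX(stock), MIN(stock).
HAVING: drop groups with fewer than 3 rows.
  Auto: ids {1, 7, 12} → COUNT(*)=3, MAX(stock)=20, MIN(stock)=5
  Grocery: ids {3, 4, 6, 10, 11, 13, 14} → COUNT(*)=7, MAX(stock)=45, MIN(stock)=4
  Tools: ids {2, 5, 8, 9} → COUNT(*)=4, MAX(stock)=26, MIN(stock)=3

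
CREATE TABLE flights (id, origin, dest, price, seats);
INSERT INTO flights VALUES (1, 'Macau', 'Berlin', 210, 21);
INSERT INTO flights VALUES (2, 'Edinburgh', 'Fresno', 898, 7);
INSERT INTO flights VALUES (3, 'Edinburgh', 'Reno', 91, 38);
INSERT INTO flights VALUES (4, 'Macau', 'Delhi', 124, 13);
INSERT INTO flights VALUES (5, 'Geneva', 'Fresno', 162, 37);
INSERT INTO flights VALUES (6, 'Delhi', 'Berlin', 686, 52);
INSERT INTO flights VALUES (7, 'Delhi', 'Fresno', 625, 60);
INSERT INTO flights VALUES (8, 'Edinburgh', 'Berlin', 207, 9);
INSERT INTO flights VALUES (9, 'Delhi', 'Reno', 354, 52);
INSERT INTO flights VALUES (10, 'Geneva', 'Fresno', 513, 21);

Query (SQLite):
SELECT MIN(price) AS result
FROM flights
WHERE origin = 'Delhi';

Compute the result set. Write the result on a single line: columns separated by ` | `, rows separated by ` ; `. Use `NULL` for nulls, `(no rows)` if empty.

Rows where origin='Delhi' → price values: [686, 625, 354].
MIN of non-NULL values = 354.

354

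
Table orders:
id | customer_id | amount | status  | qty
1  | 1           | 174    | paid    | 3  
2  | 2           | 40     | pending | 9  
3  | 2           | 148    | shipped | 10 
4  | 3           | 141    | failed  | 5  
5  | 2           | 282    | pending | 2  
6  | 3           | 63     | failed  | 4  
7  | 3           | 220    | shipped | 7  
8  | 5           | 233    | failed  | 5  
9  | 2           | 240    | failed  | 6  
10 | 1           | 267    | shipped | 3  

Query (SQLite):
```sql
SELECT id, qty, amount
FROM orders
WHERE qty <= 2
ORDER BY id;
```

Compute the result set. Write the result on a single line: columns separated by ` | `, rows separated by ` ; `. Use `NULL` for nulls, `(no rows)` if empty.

5 | 2 | 282

qty <= 2: ids {5}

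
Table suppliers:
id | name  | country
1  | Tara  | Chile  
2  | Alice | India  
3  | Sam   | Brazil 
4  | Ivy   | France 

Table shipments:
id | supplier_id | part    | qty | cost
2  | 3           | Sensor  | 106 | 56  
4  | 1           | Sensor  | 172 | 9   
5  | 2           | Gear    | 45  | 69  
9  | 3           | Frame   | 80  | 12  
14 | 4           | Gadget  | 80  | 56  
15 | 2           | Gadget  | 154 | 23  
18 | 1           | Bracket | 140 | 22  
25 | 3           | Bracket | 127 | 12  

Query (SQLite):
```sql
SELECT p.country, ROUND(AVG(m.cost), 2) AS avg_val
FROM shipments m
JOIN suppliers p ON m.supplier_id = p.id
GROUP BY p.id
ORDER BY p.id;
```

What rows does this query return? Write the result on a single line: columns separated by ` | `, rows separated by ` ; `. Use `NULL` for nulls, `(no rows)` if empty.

Chile | 15.5 ; India | 46 ; Brazil | 26.67 ; France | 56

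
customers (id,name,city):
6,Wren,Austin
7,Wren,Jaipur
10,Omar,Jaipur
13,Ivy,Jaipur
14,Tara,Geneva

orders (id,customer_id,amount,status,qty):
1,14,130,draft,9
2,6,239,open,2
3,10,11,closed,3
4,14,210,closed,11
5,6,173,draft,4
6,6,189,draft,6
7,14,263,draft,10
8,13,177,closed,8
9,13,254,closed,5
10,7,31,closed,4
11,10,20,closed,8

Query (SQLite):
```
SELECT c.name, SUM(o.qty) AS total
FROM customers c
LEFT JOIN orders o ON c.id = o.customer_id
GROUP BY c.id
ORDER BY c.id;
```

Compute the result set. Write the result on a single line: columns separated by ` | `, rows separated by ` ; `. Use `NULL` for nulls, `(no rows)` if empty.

Wren | 12 ; Wren | 4 ; Omar | 11 ; Ivy | 13 ; Tara | 30

LEFT JOIN keeps every customers row; unmatched ones get NULL for orders columns.
Group by customers.id and compute SUM(o.qty). SUM over an all-NULL group is NULL.
  6: ids {2, 5, 6} → SUM(o.qty)=12
  7: ids {10} → SUM(o.qty)=4
  10: ids {3, 11} → SUM(o.qty)=11
  13: ids {8, 9} → SUM(o.qty)=13
  14: ids {1, 4, 7} → SUM(o.qty)=30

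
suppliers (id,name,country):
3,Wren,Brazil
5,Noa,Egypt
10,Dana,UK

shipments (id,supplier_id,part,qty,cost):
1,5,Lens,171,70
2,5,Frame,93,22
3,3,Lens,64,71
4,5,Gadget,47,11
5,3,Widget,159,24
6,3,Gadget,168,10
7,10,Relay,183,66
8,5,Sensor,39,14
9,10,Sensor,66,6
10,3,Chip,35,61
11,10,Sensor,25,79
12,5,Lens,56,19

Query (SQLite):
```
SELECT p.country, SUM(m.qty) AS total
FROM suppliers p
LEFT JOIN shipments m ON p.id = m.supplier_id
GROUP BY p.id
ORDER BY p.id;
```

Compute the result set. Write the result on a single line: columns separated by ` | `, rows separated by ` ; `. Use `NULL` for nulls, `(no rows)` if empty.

LEFT JOIN keeps every suppliers row; unmatched ones get NULL for shipments columns.
Group by suppliers.id and compute SUM(m.qty). SUM over an all-NULL group is NULL.
  3: ids {3, 5, 6, 10} → SUM(m.qty)=426
  5: ids {1, 2, 4, 8, 12} → SUM(m.qty)=406
  10: ids {7, 9, 11} → SUM(m.qty)=274

Brazil | 426 ; Egypt | 406 ; UK | 274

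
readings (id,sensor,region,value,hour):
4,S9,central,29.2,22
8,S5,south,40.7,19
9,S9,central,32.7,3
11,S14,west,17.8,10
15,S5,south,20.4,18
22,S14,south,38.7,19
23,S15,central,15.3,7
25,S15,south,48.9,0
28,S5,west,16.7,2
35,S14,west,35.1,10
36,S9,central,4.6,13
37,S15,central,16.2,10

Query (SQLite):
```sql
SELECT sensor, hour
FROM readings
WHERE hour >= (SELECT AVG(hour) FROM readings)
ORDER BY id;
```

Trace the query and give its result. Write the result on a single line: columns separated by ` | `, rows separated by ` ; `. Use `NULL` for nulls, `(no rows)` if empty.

Scalar subquery: AVG(hour) over all readings rows = 11.083333 (≈; comparison uses full precision).
Keep rows where hour >= that value.

S9 | 22 ; S5 | 19 ; S5 | 18 ; S14 | 19 ; S9 | 13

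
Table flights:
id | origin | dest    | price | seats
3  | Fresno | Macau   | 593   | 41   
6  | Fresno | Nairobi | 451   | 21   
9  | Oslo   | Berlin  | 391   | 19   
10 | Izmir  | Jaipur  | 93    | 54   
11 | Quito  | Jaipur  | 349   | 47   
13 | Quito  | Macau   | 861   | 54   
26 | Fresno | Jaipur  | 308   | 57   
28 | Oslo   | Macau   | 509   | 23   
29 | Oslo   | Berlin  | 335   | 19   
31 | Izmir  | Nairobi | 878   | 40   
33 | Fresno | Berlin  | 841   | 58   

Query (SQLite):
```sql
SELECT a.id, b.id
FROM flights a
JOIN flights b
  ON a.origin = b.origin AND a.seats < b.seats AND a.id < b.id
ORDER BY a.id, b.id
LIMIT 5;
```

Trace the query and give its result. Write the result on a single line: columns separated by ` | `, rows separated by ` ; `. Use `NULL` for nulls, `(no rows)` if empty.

3 | 26 ; 3 | 33 ; 6 | 26 ; 6 | 33 ; 9 | 28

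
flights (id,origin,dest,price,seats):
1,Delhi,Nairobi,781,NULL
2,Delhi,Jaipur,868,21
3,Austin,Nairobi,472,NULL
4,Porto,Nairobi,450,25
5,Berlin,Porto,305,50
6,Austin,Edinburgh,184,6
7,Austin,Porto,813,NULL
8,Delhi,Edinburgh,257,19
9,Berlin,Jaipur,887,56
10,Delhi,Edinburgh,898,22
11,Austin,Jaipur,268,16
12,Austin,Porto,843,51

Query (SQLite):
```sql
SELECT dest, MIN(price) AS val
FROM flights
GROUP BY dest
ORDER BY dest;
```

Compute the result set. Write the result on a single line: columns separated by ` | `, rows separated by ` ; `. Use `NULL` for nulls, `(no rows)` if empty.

Edinburgh | 184 ; Jaipur | 268 ; Nairobi | 450 ; Porto | 305

Partition flights by dest; compute MIN(price) within each group.
  Edinburgh: ids {6, 8, 10} → MIN(price)=184
  Jaipur: ids {2, 9, 11} → MIN(price)=268
  Nairobi: ids {1, 3, 4} → MIN(price)=450
  Porto: ids {5, 7, 12} → MIN(price)=305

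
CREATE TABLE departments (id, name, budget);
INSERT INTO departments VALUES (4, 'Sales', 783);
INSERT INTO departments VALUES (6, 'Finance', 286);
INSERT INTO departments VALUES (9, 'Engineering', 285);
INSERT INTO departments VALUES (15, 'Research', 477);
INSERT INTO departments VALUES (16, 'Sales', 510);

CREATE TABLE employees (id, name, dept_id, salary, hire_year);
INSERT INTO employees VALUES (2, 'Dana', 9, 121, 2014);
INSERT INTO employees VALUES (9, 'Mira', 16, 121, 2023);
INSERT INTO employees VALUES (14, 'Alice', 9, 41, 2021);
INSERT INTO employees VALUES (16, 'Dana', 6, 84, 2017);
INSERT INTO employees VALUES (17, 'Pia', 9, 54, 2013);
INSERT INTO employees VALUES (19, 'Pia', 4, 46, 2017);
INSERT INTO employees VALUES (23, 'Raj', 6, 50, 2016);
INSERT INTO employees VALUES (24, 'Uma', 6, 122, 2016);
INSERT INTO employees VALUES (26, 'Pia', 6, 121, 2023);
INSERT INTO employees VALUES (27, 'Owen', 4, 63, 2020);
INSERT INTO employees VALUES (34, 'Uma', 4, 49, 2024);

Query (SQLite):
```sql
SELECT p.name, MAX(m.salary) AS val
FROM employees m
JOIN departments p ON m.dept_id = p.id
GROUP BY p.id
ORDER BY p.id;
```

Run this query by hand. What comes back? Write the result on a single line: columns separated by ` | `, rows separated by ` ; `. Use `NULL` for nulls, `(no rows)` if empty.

Sales | 63 ; Finance | 122 ; Engineering | 121 ; Sales | 121

Join each employees row to its departments via dept_id.
Group joined rows by departments.id; compute MAX(m.salary) per group.
  4: ids {19, 27, 34} → MAX(m.salary)=63
  6: ids {16, 23, 24, 26} → MAX(m.salary)=122
  9: ids {2, 14, 17} → MAX(m.salary)=121
  16: ids {9} → MAX(m.salary)=121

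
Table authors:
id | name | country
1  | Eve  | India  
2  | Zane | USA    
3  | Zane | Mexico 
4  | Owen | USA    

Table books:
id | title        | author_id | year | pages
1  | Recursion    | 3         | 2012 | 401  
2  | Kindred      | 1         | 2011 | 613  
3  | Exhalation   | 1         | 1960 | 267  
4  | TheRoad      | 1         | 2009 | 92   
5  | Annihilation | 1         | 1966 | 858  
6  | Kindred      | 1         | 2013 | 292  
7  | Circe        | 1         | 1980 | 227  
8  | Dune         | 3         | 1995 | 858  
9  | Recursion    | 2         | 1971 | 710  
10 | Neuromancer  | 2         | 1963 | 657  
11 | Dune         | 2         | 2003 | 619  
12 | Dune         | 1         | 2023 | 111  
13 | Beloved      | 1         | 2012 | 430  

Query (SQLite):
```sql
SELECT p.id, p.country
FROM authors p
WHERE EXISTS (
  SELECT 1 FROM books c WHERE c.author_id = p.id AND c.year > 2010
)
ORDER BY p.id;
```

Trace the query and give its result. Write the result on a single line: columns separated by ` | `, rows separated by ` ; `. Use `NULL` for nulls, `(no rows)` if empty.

1 | India ; 3 | Mexico

For each authors row, check whether any books with matching author_id has year > 2010.
Keep rows where that is true.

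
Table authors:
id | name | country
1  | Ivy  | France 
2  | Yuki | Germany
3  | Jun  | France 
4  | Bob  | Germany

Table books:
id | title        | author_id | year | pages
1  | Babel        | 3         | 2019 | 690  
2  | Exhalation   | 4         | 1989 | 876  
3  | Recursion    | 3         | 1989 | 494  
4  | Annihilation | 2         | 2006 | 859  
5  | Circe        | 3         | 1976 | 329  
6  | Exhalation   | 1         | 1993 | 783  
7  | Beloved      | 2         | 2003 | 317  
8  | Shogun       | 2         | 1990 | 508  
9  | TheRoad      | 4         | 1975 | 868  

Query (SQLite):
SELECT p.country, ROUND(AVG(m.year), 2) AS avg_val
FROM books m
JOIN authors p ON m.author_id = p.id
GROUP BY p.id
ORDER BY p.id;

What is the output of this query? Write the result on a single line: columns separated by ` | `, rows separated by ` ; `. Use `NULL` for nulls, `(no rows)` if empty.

Join each books row to its authors via author_id.
Group joined rows by authors.id; compute ROUND(AVG(m.year), 2) per group.
  1: ids {6} → ROUND(AVG(m.year), 2)=1993
  2: ids {4, 7, 8} → ROUND(AVG(m.year), 2)=1999.67
  3: ids {1, 3, 5} → ROUND(AVG(m.year), 2)=1994.67
  4: ids {2, 9} → ROUND(AVG(m.year), 2)=1982

France | 1993 ; Germany | 1999.67 ; France | 1994.67 ; Germany | 1982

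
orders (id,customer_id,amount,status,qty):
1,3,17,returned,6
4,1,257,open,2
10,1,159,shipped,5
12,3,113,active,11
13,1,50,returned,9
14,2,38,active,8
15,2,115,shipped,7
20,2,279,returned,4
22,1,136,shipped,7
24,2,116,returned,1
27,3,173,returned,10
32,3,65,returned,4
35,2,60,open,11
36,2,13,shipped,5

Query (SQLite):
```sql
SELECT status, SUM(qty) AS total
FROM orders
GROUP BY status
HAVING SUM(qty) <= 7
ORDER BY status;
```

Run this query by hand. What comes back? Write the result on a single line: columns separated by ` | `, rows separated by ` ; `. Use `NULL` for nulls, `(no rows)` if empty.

(no rows)

Partition orders by status; compute SUM(qty) within each group.
HAVING: keep groups where SUM(qty) <= 7.
  active: ids {12, 14} → SUM(qty)=19
  open: ids {4, 35} → SUM(qty)=13
  returned: ids {1, 13, 20, 24, 27, 32} → SUM(qty)=34
  shipped: ids {10, 15, 22, 36} → SUM(qty)=24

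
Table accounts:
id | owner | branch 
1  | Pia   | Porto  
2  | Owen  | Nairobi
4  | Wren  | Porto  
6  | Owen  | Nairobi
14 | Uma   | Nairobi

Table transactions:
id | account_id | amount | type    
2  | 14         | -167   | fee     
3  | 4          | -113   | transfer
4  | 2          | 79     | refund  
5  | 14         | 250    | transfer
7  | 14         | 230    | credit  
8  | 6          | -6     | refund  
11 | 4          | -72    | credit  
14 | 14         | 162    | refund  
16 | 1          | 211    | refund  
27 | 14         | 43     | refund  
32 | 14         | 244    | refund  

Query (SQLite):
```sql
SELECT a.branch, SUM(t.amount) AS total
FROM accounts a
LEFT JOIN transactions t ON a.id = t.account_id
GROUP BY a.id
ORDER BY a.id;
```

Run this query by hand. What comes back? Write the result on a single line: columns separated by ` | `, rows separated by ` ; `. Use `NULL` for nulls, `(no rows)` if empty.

Porto | 211 ; Nairobi | 79 ; Porto | -185 ; Nairobi | -6 ; Nairobi | 762

LEFT JOIN keeps every accounts row; unmatched ones get NULL for transactions columns.
Group by accounts.id and compute SUM(t.amount). SUM over an all-NULL group is NULL.
  1: ids {16} → SUM(t.amount)=211
  2: ids {4} → SUM(t.amount)=79
  4: ids {3, 11} → SUM(t.amount)=-185
  6: ids {8} → SUM(t.amount)=-6
  14: ids {2, 5, 7, 14, 27, 32} → SUM(t.amount)=762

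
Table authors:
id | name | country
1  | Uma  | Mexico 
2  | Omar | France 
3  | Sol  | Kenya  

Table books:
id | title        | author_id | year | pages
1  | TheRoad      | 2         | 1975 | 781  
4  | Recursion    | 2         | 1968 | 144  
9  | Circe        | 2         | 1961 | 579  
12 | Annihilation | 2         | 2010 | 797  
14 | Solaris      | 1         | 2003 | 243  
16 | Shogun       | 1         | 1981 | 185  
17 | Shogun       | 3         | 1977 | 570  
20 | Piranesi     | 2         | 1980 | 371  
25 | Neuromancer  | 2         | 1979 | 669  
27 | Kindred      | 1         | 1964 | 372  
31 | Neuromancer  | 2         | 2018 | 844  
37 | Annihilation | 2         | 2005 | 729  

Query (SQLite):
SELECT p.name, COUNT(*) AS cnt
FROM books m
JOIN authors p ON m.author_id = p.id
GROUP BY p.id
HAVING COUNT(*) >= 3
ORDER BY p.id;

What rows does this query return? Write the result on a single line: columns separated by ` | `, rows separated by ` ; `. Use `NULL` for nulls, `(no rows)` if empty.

Uma | 3 ; Omar | 8

Join each books row to its authors via author_id.
Group joined rows by authors.id; compute COUNT(*) per group.
HAVING: keep groups with count ≥ 3.
  1: ids {14, 16, 27} → COUNT(*)=3
  2: ids {1, 4, 9, 12, 20, 25, 31, 37} → COUNT(*)=8
  3: ids {17} → COUNT(*)=1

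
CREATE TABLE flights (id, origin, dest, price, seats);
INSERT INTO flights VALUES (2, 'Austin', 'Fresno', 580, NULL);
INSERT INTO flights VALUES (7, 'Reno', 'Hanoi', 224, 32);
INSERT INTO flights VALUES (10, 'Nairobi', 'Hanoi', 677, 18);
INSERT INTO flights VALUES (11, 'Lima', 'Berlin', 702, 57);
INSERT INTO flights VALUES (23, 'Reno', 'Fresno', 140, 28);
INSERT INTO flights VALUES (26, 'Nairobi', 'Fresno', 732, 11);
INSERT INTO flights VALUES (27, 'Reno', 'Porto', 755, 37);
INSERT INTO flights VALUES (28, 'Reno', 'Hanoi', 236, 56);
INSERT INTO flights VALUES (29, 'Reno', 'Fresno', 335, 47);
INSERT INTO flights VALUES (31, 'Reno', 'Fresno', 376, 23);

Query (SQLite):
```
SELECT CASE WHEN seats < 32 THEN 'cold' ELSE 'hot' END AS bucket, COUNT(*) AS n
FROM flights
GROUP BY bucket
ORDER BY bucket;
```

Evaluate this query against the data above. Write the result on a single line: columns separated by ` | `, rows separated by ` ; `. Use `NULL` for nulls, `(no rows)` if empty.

Bucket rows by seats < 32 → 'cold' else 'hot'; count each bucket.
NULL < 32 is unknown, so NULL seats falls into ELSE → 'hot'.

cold | 4 ; hot | 6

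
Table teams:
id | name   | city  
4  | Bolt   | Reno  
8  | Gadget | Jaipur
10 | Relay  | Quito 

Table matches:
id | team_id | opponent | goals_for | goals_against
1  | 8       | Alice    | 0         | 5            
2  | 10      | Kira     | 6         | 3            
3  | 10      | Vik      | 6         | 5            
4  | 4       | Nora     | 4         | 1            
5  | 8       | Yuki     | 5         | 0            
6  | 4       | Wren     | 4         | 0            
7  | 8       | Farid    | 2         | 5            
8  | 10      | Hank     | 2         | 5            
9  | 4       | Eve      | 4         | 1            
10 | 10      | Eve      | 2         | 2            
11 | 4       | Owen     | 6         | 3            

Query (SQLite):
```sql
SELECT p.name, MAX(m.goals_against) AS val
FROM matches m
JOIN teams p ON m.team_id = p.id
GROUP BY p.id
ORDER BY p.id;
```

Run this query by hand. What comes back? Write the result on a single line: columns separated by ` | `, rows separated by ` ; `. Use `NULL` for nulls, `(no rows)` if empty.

Bolt | 3 ; Gadget | 5 ; Relay | 5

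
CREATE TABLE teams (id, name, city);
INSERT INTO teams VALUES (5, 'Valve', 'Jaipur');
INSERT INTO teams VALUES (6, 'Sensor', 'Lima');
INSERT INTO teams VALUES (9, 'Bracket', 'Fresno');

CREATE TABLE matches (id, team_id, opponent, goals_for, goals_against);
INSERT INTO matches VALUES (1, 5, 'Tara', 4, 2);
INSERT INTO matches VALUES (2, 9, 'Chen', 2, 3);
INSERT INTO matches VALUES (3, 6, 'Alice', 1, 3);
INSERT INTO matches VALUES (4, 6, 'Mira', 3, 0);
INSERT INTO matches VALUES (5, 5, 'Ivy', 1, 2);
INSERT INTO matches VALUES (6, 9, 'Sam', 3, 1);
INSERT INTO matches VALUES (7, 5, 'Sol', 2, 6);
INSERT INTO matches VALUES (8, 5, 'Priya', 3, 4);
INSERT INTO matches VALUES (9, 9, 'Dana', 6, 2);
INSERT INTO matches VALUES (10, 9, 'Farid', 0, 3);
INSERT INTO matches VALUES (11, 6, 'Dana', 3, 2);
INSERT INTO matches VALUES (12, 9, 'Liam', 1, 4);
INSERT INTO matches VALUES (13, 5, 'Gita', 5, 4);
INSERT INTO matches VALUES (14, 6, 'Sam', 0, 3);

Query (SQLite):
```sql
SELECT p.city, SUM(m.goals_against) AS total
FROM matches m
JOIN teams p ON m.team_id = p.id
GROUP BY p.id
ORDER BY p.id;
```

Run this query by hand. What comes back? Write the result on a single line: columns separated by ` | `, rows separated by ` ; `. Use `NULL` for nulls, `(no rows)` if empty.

Jaipur | 18 ; Lima | 8 ; Fresno | 13

Join each matches row to its teams via team_id.
Group joined rows by teams.id; compute SUM(m.goals_against) per group.
  5: ids {1, 5, 7, 8, 13} → SUM(m.goals_against)=18
  6: ids {3, 4, 11, 14} → SUM(m.goals_against)=8
  9: ids {2, 6, 9, 10, 12} → SUM(m.goals_against)=13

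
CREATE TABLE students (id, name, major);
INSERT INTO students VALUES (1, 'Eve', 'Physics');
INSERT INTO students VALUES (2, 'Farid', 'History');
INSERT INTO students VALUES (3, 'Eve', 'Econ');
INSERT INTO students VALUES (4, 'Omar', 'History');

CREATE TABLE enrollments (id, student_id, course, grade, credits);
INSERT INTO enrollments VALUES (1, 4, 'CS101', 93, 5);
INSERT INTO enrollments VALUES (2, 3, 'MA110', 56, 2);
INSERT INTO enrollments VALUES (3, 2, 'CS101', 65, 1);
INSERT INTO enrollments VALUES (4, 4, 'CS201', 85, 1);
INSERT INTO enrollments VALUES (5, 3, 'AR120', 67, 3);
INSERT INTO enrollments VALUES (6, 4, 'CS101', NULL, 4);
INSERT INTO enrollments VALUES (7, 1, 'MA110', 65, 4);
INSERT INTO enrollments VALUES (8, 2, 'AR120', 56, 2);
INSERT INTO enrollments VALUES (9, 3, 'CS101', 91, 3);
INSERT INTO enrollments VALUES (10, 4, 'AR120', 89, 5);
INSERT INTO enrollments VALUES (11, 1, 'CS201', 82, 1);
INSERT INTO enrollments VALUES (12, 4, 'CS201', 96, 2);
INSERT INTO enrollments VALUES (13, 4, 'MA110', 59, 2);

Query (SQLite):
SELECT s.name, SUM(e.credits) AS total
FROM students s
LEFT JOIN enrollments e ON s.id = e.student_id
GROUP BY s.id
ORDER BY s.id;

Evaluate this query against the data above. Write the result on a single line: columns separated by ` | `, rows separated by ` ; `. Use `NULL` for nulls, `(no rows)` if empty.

LEFT JOIN keeps every students row; unmatched ones get NULL for enrollments columns.
Group by students.id and compute SUM(e.credits). SUM over an all-NULL group is NULL.
  1: ids {7, 11} → SUM(e.credits)=5
  2: ids {3, 8} → SUM(e.credits)=3
  3: ids {2, 5, 9} → SUM(e.credits)=8
  4: ids {1, 4, 6, 10, 12, 13} → SUM(e.credits)=19

Eve | 5 ; Farid | 3 ; Eve | 8 ; Omar | 19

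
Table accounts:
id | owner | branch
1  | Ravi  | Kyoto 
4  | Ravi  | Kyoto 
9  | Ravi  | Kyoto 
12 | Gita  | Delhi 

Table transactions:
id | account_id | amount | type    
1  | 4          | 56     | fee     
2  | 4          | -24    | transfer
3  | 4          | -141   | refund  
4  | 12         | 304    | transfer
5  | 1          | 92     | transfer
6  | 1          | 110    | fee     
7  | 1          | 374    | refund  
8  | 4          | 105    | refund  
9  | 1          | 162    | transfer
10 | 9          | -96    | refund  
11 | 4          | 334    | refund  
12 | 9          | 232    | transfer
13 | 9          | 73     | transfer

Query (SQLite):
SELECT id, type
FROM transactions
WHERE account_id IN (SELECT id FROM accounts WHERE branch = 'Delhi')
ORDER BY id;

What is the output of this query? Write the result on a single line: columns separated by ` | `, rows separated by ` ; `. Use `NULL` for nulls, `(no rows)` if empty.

4 | transfer

Inner query: accounts.id where branch = 'Delhi'.
Outer: keep transactions rows whose account_id is in that set.
Inner query → {12}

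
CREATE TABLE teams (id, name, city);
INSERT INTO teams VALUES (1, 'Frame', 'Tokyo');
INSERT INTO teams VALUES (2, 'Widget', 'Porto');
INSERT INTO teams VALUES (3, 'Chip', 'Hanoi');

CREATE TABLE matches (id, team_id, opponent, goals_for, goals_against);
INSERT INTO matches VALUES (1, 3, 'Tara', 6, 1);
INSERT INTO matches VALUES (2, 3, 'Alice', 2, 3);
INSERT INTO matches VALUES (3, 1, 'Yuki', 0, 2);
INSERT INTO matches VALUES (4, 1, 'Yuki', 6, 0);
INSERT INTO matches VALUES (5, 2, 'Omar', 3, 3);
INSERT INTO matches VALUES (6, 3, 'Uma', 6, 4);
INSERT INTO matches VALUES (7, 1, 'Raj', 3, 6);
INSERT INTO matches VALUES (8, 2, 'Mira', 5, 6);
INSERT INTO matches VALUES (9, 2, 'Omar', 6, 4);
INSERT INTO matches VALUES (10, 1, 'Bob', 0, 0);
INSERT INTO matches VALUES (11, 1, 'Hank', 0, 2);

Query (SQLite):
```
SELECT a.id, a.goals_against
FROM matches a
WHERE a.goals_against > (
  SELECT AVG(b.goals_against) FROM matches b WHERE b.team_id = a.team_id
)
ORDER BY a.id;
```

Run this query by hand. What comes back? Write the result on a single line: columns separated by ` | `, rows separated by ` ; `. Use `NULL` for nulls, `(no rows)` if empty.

2 | 3 ; 6 | 4 ; 7 | 6 ; 8 | 6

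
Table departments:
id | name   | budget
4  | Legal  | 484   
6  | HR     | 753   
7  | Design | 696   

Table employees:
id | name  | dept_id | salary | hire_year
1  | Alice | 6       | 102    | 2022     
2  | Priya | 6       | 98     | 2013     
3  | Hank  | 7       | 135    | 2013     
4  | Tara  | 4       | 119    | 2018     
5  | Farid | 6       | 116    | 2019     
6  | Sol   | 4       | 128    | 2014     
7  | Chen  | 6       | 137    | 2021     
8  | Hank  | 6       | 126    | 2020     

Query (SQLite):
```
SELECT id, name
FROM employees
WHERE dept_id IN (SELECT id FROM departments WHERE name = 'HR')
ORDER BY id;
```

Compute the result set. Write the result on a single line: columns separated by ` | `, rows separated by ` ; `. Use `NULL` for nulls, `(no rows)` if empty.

1 | Alice ; 2 | Priya ; 5 | Farid ; 7 | Chen ; 8 | Hank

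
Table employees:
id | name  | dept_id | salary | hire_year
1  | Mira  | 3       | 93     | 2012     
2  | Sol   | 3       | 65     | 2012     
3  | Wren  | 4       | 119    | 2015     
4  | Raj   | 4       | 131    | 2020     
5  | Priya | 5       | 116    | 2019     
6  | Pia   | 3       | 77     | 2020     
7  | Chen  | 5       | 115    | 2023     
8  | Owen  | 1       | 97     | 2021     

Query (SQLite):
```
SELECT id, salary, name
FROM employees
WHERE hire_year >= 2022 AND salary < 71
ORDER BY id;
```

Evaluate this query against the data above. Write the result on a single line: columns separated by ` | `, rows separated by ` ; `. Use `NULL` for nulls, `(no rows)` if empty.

hire_year >= 2022: ids {7}
salary < 71: ids {2}
Combine with AND.

(no rows)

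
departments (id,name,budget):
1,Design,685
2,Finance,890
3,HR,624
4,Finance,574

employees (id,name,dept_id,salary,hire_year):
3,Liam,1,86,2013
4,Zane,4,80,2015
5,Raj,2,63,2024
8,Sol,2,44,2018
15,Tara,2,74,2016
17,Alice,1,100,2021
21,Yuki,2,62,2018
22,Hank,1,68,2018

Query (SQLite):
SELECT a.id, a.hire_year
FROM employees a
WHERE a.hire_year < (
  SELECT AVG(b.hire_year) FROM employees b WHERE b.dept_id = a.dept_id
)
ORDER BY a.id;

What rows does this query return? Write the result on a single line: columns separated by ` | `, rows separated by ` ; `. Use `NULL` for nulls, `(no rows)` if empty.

3 | 2013 ; 8 | 2018 ; 15 | 2016 ; 21 | 2018

For each employees row a, compute AVG(hire_year) over rows sharing a.dept_id.
Keep row a if a.hire_year < that per-group AVG.
  dept_id=1: AVG(hire_year) = 2017.333333
  dept_id=2: AVG(hire_year) = 2019.0
  dept_id=4: AVG(hire_year) = 2015.0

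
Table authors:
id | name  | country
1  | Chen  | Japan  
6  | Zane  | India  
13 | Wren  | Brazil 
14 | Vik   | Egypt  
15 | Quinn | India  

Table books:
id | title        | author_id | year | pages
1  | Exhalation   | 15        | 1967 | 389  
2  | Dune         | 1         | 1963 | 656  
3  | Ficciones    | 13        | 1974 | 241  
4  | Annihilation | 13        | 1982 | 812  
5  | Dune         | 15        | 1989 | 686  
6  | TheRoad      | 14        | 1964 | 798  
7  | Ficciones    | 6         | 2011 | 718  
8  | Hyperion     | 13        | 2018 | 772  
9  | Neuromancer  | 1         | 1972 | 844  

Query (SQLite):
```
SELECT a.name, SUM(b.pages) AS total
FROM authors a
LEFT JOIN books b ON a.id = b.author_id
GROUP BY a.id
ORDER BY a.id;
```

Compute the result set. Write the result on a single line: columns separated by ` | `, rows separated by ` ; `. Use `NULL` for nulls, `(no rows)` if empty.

Chen | 1500 ; Zane | 718 ; Wren | 1825 ; Vik | 798 ; Quinn | 1075

LEFT JOIN keeps every authors row; unmatched ones get NULL for books columns.
Group by authors.id and compute SUM(b.pages). SUM over an all-NULL group is NULL.
  1: ids {2, 9} → SUM(b.pages)=1500
  6: ids {7} → SUM(b.pages)=718
  13: ids {3, 4, 8} → SUM(b.pages)=1825
  14: ids {6} → SUM(b.pages)=798
  15: ids {1, 5} → SUM(b.pages)=1075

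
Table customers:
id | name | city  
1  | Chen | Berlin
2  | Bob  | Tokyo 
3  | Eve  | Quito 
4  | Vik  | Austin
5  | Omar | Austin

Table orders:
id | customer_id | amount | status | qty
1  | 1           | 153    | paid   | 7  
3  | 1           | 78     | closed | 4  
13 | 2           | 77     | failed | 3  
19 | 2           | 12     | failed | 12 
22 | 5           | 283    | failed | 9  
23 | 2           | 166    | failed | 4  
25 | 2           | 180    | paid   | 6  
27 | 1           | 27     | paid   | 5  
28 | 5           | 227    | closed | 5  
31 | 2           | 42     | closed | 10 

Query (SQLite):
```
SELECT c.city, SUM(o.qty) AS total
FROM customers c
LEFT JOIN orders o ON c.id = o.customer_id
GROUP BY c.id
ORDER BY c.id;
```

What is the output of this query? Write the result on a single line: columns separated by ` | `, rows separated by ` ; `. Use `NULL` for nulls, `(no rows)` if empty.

Berlin | 16 ; Tokyo | 35 ; Quito | NULL ; Austin | NULL ; Austin | 14

LEFT JOIN keeps every customers row; unmatched ones get NULL for orders columns.
Group by customers.id and compute SUM(o.qty). SUM over an all-NULL group is NULL.
  1: ids {1, 3, 27} → SUM(o.qty)=16
  2: ids {13, 19, 23, 25, 31} → SUM(o.qty)=35
  3: ids {—} → SUM(o.qty)=NULL
  4: ids {—} → SUM(o.qty)=NULL
  5: ids {22, 28} → SUM(o.qty)=14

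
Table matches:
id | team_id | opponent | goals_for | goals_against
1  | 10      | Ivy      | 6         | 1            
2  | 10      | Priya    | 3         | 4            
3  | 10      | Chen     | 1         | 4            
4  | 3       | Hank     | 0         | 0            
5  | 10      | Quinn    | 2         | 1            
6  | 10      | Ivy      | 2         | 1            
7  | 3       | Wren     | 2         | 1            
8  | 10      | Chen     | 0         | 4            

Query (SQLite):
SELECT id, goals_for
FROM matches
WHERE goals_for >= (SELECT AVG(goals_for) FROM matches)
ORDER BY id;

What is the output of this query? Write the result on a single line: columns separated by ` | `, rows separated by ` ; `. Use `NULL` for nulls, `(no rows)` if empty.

Scalar subquery: AVG(goals_for) over all matches rows = 2.0.
Keep rows where goals_for >= that value.

1 | 6 ; 2 | 3 ; 5 | 2 ; 6 | 2 ; 7 | 2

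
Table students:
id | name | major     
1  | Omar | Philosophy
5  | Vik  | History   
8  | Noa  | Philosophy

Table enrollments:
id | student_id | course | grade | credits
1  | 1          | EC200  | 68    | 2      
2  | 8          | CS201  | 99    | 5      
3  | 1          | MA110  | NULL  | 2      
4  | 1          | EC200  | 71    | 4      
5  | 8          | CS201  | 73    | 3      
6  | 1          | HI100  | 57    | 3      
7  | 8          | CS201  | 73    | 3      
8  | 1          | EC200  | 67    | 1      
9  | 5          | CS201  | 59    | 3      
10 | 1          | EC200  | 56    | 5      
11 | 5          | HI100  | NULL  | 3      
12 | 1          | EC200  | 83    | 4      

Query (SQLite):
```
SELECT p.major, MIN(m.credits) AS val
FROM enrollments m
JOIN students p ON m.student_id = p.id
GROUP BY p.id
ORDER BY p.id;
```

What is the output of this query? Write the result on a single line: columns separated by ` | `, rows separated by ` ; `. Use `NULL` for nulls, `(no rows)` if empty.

Join each enrollments row to its students via student_id.
Group joined rows by students.id; compute MIN(m.credits) per group.
  1: ids {1, 3, 4, 6, 8, 10, 12} → MIN(m.credits)=1
  5: ids {9, 11} → MIN(m.credits)=3
  8: ids {2, 5, 7} → MIN(m.credits)=3

Philosophy | 1 ; History | 3 ; Philosophy | 3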